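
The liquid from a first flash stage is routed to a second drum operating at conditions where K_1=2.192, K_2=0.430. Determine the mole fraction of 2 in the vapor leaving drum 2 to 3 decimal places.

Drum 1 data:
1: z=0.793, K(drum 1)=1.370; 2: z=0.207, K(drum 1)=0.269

Drum 1:
Material balance + equilibrium reduce to Σ zᵢ(Kᵢ−1)/(1+ψ₁(Kᵢ−1)) = 0.
Feasibility: ΣzᵢKᵢ = 1.142, Σzᵢ/Kᵢ = 1.348 — both > 1, two phases present.
Binary case is linear: z₁(K₁−1)(1+ψ₁(K₂−1)) + z₂(K₂−1)(1+ψ₁(K₁−1)) = 0
⇒ ψ₁ = [z₁(K₁−1)+z₂(K₂−1)] / [−(K₁−1)(K₂−1)] = 0.1421/0.2705 = 0.525
Drum-1 compositions:
  1: x = 0.664, y = 0.910
  2: x = 0.336, y = 0.090
Drum-2 feed = drum-1 liquid: z₂ = (0.6639, 0.3361).
Drum 2:
Rachford–Rice: g(ψ₂) = Σ zᵢ(Kᵢ−1)/(1+ψ₂(Kᵢ−1)) = 0.
Check two-phase: ΣzᵢKᵢ = 1.600 > 1 and Σzᵢ/Kᵢ = 1.084 > 1, so g(0) = 0.600 > 0 and g(1) = -0.084 < 0.
Newton–Raphson from ψ₂ = 0.66:
  ψ₂ = 0.660: g = 0.1359, g' = -0.576 → ψ₂ = 0.896
  ψ₂ = 0.896: g = -0.0087, g' = -0.677 → ψ₂ = 0.883
Converged at ψ₂ = 0.883.
  1: x = 0.323, y = 0.709
  2: x = 0.677, y = 0.291

y_2 (drum 2) = 0.291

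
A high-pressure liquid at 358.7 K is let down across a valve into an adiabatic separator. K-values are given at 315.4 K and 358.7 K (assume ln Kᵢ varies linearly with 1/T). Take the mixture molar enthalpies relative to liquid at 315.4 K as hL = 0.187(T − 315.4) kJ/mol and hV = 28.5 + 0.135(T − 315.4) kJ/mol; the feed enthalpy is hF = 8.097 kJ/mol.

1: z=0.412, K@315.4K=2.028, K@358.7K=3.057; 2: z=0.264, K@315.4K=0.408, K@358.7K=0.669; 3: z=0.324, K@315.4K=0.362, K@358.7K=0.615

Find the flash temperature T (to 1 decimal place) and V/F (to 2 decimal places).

T = 323.7 K, V/F = 0.23

Adiabatic flash: solve Rachford–Rice at each trial T, then check hF = ψ·hV(T) + (1−ψ)·hL(T).
  T = 315.4 K: K = (2.028, 0.408, 0.362), RR gives ψ = 0.095, H_out = 2.717 kJ/mol
  T = 358.7 K: K = (3.057, 0.669, 0.615), RR gives ψ = 0.853, H_out = 30.498 kJ/mol
  T = 337.0 K: K = (2.522, 0.531, 0.480), RR gives ψ = 0.441, H_out = 16.115 kJ/mol
  T = 326.2 K: K = (2.270, 0.467, 0.419), RR gives ψ = 0.273, H_out = 9.645 kJ/mol
  T = 320.8 K: K = (2.147, 0.437, 0.390), RR gives ψ = 0.187, H_out = 6.285 kJ/mol
  T = 323.5 K: K = (2.208, 0.452, 0.404), RR gives ψ = 0.230, H_out = 7.985 kJ/mol
  T = 324.9 K: K = (2.240, 0.460, 0.412), RR gives ψ = 0.253, H_out = 8.850 kJ/mol
Linear interpolation between T = 323.5 (H_out = 7.985) and T = 324.9 (H_out = 8.850) on hF = 8.097 gives T ≈ 323.7 K, at which ψ = 0.23.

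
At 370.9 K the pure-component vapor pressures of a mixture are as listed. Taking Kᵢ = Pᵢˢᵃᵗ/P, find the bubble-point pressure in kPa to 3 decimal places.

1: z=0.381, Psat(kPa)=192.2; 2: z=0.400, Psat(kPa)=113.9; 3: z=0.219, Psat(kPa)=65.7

At the bubble point ψ → 0, so ΣzᵢKᵢ = 1 with Kᵢ = Pᵢˢᵃᵗ/P ⇒ P = ΣzᵢPᵢˢᵃᵗ.
P = 0.381·192.2 + 0.400·113.9 + 0.219·65.7 = 133.177 kPa

Pbub = 133.177 kPa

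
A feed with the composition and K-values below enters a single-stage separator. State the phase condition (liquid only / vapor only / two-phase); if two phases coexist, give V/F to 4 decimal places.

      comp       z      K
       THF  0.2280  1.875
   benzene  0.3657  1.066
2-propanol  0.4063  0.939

ΣzᵢKᵢ = 1.1989; Σzᵢ/Kᵢ = 0.8974.
Since Σzᵢ/Kᵢ < 1 the mixture is above its dew point — single vapor phase.

vapor only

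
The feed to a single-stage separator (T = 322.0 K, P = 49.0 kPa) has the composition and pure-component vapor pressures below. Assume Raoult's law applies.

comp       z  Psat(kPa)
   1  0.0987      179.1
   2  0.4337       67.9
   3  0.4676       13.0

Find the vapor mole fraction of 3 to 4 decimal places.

Raoult's law: Kᵢ = Pᵢˢᵃᵗ/P = Pᵢˢᵃᵗ/49.0.
  K_1 = 179.1/49.0 = 3.655102, K_2 = 67.9/49.0 = 1.385714, K_3 = 13.0/49.0 = 0.265306
Let ψ = V/F and solve Σ zᵢ(Kᵢ−1)/(1+ψ(Kᵢ−1)) = 0.
Check two-phase: ΣzᵢKᵢ = 1.0858 > 1 and Σzᵢ/Kᵢ = 2.1025 > 1, so g(0) = 0.0858 > 0 and g(1) = -1.1025 < 0.
Newton iteration, ψ⁰ = 0.5:
  ψ = 0.5000: g = -0.29019, g' = -0.8044 → ψ = 0.1392
  ψ = 0.1392: g = -0.03261, g' = -0.7422 → ψ = 0.0953
  ψ = 0.0953: g = 0.00108, g' = -0.7950 → ψ = 0.0967
Converged at ψ = 0.0967.
Compositions from xᵢ = zᵢ/(1+ψ(Kᵢ−1)), yᵢ = Kᵢxᵢ:
  1: x = 0.0785, y = 0.2871
  2: x = 0.4181, y = 0.5794
  3: x = 0.5033, y = 0.1335

y_3 = 0.1335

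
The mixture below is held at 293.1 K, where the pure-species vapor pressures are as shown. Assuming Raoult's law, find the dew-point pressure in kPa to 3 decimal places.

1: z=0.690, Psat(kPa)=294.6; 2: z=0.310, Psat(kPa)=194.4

At the dew point ψ → 1, so Σzᵢ/Kᵢ = 1 with Kᵢ = Pᵢˢᵃᵗ/P ⇒ 1/P = Σzᵢ/Pᵢˢᵃᵗ.
1/P = 0.690/294.6 + 0.310/194.4 = 0.003937 ⇒ P = 254.013 kPa

Pdew = 254.013 kPa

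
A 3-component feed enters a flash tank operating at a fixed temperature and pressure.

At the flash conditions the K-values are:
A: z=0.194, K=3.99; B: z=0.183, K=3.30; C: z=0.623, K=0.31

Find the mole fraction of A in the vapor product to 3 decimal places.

Rachford–Rice: g(β) = Σ zᵢ(Kᵢ−1)/(1+β(Kᵢ−1)) = 0.
g(0) = ΣzᵢKᵢ − 1 = 0.571 and g(1) = 1 − Σzᵢ/Kᵢ = -1.114, so a root lies in (0, 1).
Newton–Raphson from β = 0.5:
  β = 0.500: g = -0.2280, g' = -1.179 → β = 0.307
  β = 0.307: g = 0.0042, g' = -1.282 → β = 0.310
Converged at β = 0.310.
Compositions from xᵢ = zᵢ/(1+β(Kᵢ−1)), yᵢ = Kᵢxᵢ:
  A: x = 0.101, y = 0.402
  B: x = 0.107, y = 0.353
  C: x = 0.792, y = 0.246

y_A = 0.402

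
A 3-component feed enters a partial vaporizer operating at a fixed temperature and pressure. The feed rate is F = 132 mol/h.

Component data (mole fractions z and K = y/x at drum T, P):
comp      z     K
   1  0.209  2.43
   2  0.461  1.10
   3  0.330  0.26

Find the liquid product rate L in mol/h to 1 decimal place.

L = 107.9 mol/h

Iterate (Newton) starting at ψ = 0.5:
  ψ = 0.500: g = -0.1694, g' = -0.605 → ψ = 0.220
  ψ = 0.220: g = -0.0191, g' = -0.510 → ψ = 0.182
Converged at ψ = 0.182.
Then V = ψ·F = 0.1824·132 = 24.1 mol/h and L = F − V = 107.9 mol/h.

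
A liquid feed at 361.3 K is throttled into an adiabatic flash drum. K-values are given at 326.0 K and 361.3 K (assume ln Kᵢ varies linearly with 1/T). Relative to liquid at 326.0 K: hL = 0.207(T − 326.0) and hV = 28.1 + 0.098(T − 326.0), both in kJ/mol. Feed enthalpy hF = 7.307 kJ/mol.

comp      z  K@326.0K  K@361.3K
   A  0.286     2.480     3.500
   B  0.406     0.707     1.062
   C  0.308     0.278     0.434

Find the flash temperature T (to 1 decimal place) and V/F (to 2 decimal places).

Adiabatic flash: solve Rachford–Rice at each trial T, then check hF = ψ·hV(T) + (1−ψ)·hL(T).
  T = 326.0 K: K = (2.480, 0.707, 0.278), RR gives ψ = 0.109, H_out = 3.072 kJ/mol
  T = 361.3 K: K = (3.500, 1.062, 0.434), RR gives ψ = 0.691, H_out = 24.064 kJ/mol
  T = 343.6 K: K = (2.971, 0.875, 0.351), RR gives ψ = 0.386, H_out = 13.759 kJ/mol
  T = 334.8 K: K = (2.721, 0.789, 0.313), RR gives ψ = 0.247, H_out = 8.535 kJ/mol
  T = 330.4 K: K = (2.599, 0.747, 0.295), RR gives ψ = 0.179, H_out = 5.847 kJ/mol
  T = 332.6 K: K = (2.660, 0.768, 0.304), RR gives ψ = 0.213, H_out = 7.200 kJ/mol
Linear interpolation between T = 332.6 (H_out = 7.200) and T = 334.8 (H_out = 8.535) on hF = 7.307 gives T ≈ 332.8 K, at which ψ = 0.22.

T = 332.8 K, V/F = 0.22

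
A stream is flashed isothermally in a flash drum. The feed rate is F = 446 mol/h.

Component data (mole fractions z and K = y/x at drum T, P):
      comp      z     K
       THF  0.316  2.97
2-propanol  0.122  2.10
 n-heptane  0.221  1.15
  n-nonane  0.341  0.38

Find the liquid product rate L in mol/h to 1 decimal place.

L = 137.8 mol/h

Let ψ = V/F and solve Σ zᵢ(Kᵢ−1)/(1+ψ(Kᵢ−1)) = 0.
Check two-phase: ΣzᵢKᵢ = 1.578 > 1 and Σzᵢ/Kᵢ = 1.254 > 1, so g(0) = 0.578 > 0 and g(1) = -0.254 < 0.
Iterate (Newton) starting at ψ = 0.41:
  ψ = 0.410: g = 0.1846, g' = -0.685 → ψ = 0.679
  ψ = 0.679: g = 0.0079, g' = -0.668 → ψ = 0.691
Converged at ψ = 0.691.
Then V = ψ·F = 0.6910·446 = 308.2 mol/h and L = F − V = 137.8 mol/h.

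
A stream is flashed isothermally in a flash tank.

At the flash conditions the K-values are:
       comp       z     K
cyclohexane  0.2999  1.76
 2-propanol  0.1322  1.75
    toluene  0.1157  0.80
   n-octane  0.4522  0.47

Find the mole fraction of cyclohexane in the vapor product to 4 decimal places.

y_cyclohexane = 0.4653

Rachford–Rice: g(V/F) = Σ zᵢ(Kᵢ−1)/(1+V/F(Kᵢ−1)) = 0.
Check two-phase: ΣzᵢKᵢ = 1.0643 > 1 and Σzᵢ/Kᵢ = 1.3527 > 1, so g(0) = 0.0643 > 0 and g(1) = -0.3527 < 0.
Newton–Raphson from V/F = 0.5:
  V/F = 0.5000: g = -0.11452, g' = -0.3711 → V/F = 0.1914
  V/F = 0.1914: g = -0.00512, g' = -0.3512 → V/F = 0.1769
Converged at V/F = 0.1769.
Compositions from xᵢ = zᵢ/(1+V/F(Kᵢ−1)), yᵢ = Kᵢxᵢ:
  cyclohexane: x = 0.2644, y = 0.4653
  2-propanol: x = 0.1167, y = 0.2043
  toluene: x = 0.1199, y = 0.0960
  n-octane: x = 0.4990, y = 0.2345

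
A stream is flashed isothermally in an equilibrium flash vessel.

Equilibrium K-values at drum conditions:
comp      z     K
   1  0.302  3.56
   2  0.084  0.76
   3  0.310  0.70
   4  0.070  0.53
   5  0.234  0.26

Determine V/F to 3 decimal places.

Newton–Raphson from V/F = 0.5:
  V/F = 0.500: g = -0.1111, g' = -0.775 → V/F = 0.357
  V/F = 0.357: g = 0.0032, g' = -0.840 → V/F = 0.360
Converged at V/F = 0.360.

V/F = 0.360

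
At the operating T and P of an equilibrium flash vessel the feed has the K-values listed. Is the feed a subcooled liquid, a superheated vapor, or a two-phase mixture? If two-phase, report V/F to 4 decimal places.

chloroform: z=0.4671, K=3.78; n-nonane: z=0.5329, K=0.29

ΣzᵢKᵢ = 1.9202; Σzᵢ/Kᵢ = 1.9612.
Both exceed 1, so a two-phase solution exists.
Let ψ = V/F and solve Σ zᵢ(Kᵢ−1)/(1+ψ(Kᵢ−1)) = 0.
Newton–Raphson from ψ = 0.5:
  ψ = 0.5000: g = -0.04328, g' = -1.2777 → ψ = 0.4661
  ψ = 0.4661: g = 0.00009, g' = -1.2850 → ψ = 0.4662
Converged at ψ = 0.4662.

two-phase, V/F = 0.4662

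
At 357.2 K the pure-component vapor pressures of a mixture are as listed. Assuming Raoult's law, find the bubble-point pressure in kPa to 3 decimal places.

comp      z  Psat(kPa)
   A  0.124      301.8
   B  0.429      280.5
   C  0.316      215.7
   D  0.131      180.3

At the bubble point ψ → 0, so ΣzᵢKᵢ = 1 with Kᵢ = Pᵢˢᵃᵗ/P ⇒ P = ΣzᵢPᵢˢᵃᵗ.
P = 0.124·301.8 + 0.429·280.5 + 0.316·215.7 + 0.131·180.3 = 249.538 kPa

Pbub = 249.538 kPa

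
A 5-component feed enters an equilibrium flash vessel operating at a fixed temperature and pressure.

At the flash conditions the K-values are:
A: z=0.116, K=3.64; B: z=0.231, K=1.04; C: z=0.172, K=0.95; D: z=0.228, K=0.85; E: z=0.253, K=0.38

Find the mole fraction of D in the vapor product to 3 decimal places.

Material balance + equilibrium reduce to Σ zᵢ(Kᵢ−1)/(1+ψ(Kᵢ−1)) = 0.
Check two-phase: ΣzᵢKᵢ = 1.116 > 1 and Σzᵢ/Kᵢ = 1.369 > 1, so g(0) = 0.116 > 0 and g(1) = -0.369 < 0.
Newton–Raphson from ψ = 0.5:
  ψ = 0.500: g = -0.1321, g' = -0.361 → ψ = 0.134
  ψ = 0.134: g = 0.0205, g' = -0.562 → ψ = 0.171
  ψ = 0.171: g = 0.0010, g' = -0.512 → ψ = 0.173
Converged at ψ = 0.173.
Compositions from xᵢ = zᵢ/(1+ψ(Kᵢ−1)), yᵢ = Kᵢxᵢ:
  A: x = 0.080, y = 0.290
  B: x = 0.229, y = 0.239
  C: x = 0.173, y = 0.165
  D: x = 0.234, y = 0.199
  E: x = 0.283, y = 0.108

y_D = 0.199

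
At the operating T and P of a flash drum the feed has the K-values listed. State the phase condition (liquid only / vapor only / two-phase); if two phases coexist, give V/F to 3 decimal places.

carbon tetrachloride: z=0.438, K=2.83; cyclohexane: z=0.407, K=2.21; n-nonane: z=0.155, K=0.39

vapor only

ΣzᵢKᵢ = 2.199; Σzᵢ/Kᵢ = 0.736.
Since Σzᵢ/Kᵢ < 1 the mixture is above its dew point — single vapor phase.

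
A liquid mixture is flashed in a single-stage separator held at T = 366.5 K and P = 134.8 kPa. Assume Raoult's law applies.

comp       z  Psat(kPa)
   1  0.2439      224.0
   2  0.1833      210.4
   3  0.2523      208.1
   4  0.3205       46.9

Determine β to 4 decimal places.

β = 0.4985

Raoult's law: Kᵢ = Pᵢˢᵃᵗ/P = Pᵢˢᵃᵗ/134.8.
  K_1 = 224.0/134.8 = 1.661721, K_2 = 210.4/134.8 = 1.560831, K_3 = 208.1/134.8 = 1.543769, K_4 = 46.9/134.8 = 0.347923
Rachford–Rice: g(β) = Σ zᵢ(Kᵢ−1)/(1+β(Kᵢ−1)) = 0.
Check two-phase: ΣzᵢKᵢ = 1.1924 > 1 and Σzᵢ/Kᵢ = 1.3488 > 1, so g(0) = 0.1924 > 0 and g(1) = -0.3488 < 0.
Iterate (Newton) starting at β = 0.43:
  β = 0.4300: g = 0.02924, g' = -0.4143 → β = 0.5006
  β = 0.5006: g = -0.00092, g' = -0.4419 → β = 0.4985
Converged at β = 0.4985.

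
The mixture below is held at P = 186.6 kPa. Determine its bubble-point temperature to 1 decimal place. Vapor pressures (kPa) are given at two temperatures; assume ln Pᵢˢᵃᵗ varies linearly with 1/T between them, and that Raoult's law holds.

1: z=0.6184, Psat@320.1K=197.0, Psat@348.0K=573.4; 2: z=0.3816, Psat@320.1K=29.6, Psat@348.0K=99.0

Bubble-point temperature: ΣzᵢPᵢˢᵃᵗ(T) = P. Interpolate ln Pᵢˢᵃᵗ = aᵢ + bᵢ/T.
  T = 320.1 K: ΣzᵢPᵢˢᵃᵗ = 133.12 kPa
  T = 348.0 K: ΣzᵢPᵢˢᵃᵗ = 392.37 kPa
  T = 334.1 K: ΣzᵢPᵢˢᵃᵗ = 234.17 kPa
  T = 327.1 K: ΣzᵢPᵢˢᵃᵗ = 177.62 kPa
  T = 330.6 K: ΣzᵢPᵢˢᵃᵗ = 204.24 kPa
  T = 328.9 K: ΣzᵢPᵢˢᵃᵗ = 190.91 kPa
Interpolating between 327.1 K and 328.9 K gives T ≈ 328.3 K.

T = 328.3 K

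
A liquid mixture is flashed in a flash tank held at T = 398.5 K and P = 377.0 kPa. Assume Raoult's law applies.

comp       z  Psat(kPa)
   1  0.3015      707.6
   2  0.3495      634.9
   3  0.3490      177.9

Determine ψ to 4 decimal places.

Raoult's law: Kᵢ = Pᵢˢᵃᵗ/P = Pᵢˢᵃᵗ/377.0.
  K_1 = 707.6/377.0 = 1.876923, K_2 = 634.9/377.0 = 1.684085, K_3 = 177.9/377.0 = 0.471883
Let ψ = V/F and solve Σ zᵢ(Kᵢ−1)/(1+ψ(Kᵢ−1)) = 0.
Check two-phase: ΣzᵢKᵢ = 1.3192 > 1 and Σzᵢ/Kᵢ = 1.1078 > 1, so g(0) = 0.3192 > 0 and g(1) = -0.1078 < 0.
Newton iteration, ψ⁰ = 0.5:
  ψ = 0.5000: g = 0.11151, g' = -0.3826 → ψ = 0.7915
  ψ = 0.7915: g = -0.00550, g' = -0.4370 → ψ = 0.7789
  ψ = 0.7789: g = -0.00003, g' = -0.4324 → ψ = 0.7788
Converged at ψ = 0.7788.

ψ = 0.7788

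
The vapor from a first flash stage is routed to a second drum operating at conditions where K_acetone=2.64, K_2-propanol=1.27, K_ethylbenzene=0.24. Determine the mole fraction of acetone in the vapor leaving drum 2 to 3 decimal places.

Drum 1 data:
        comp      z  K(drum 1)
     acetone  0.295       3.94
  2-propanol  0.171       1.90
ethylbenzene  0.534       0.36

y_acetone (drum 2) = 0.616

Drum 1:
Rachford–Rice: g(ψ₁) = Σ zᵢ(Kᵢ−1)/(1+ψ₁(Kᵢ−1)) = 0.
Feasibility: ΣzᵢKᵢ = 1.679, Σzᵢ/Kᵢ = 1.648 — both > 1, two phases present.
Iterate (Newton) starting at ψ₁ = 0.37:
  ψ₁ = 0.370: g = 0.0831, g' = -1.038 → ψ₁ = 0.450
  ψ₁ = 0.450: g = 0.0029, g' = -0.974 → ψ₁ = 0.453
Converged at ψ₁ = 0.453.
Drum-1 compositions:
  acetone: x = 0.127, y = 0.498
  2-propanol: x = 0.121, y = 0.231
  ethylbenzene: x = 0.752, y = 0.271
Drum-2 feed = drum-1 vapor: z₂ = (0.4985, 0.2308, 0.2707).
Drum 2:
Rachford–Rice: g(ψ₂) = Σ zᵢ(Kᵢ−1)/(1+ψ₂(Kᵢ−1)) = 0.
Check two-phase: ΣzᵢKᵢ = 1.674 > 1 and Σzᵢ/Kᵢ = 1.499 > 1, so g(0) = 0.674 > 0 and g(1) = -0.499 < 0.
Newton iteration, ψ₂⁰ = 0.49:
  ψ₂ = 0.490: g = 0.1805, g' = -0.822 → ψ₂ = 0.709
  ψ₂ = 0.709: g = -0.0163, g' = -1.035 → ψ₂ = 0.694
  ψ₂ = 0.694: g = -0.0002, g' = -1.005 → ψ₂ = 0.693
Converged at ψ₂ = 0.693.
  acetone: x = 0.233, y = 0.616
  2-propanol: x = 0.194, y = 0.247
  ethylbenzene: x = 0.572, y = 0.137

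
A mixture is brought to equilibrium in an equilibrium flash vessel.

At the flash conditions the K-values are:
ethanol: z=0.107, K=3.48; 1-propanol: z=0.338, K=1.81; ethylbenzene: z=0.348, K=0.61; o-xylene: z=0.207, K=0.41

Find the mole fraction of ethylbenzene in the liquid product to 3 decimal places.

Newton–Raphson from ψ = 0.5:
  ψ = 0.500: g = -0.0285, g' = -0.470 → ψ = 0.439
  ψ = 0.439: g = 0.0003, g' = -0.480 → ψ = 0.440
Converged at ψ = 0.440.
Compositions from xᵢ = zᵢ/(1+ψ(Kᵢ−1)), yᵢ = Kᵢxᵢ:
  ethanol: x = 0.051, y = 0.178
  1-propanol: x = 0.249, y = 0.451
  ethylbenzene: x = 0.420, y = 0.256
  o-xylene: x = 0.280, y = 0.115

x_ethylbenzene = 0.420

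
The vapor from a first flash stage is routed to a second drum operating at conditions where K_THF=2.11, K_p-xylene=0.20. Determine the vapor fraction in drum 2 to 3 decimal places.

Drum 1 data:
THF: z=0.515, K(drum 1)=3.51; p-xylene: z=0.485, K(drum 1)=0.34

V/F (drum 2) = 0.671

Drum 1:
Material balance + equilibrium reduce to Σ zᵢ(Kᵢ−1)/(1+ψ₁(Kᵢ−1)) = 0.
Check two-phase: ΣzᵢKᵢ = 1.973 > 1 and Σzᵢ/Kᵢ = 1.573 > 1, so g(0) = 0.973 > 0 and g(1) = -0.573 < 0.
Binary case is linear: z₁(K₁−1)(1+ψ₁(K₂−1)) + z₂(K₂−1)(1+ψ₁(K₁−1)) = 0
⇒ ψ₁ = [z₁(K₁−1)+z₂(K₂−1)] / [−(K₁−1)(K₂−1)] = 0.9725/1.6566 = 0.587
Drum-1 compositions:
  THF: x = 0.208, y = 0.731
  p-xylene: x = 0.792, y = 0.269
Drum-2 feed = drum-1 vapor: z₂ = (0.7308, 0.2692).
Drum 2:
Iterate (Newton) starting at ψ₂ = 0.68:
  ψ₂ = 0.680: g = -0.0100, g' = -1.121 → ψ₂ = 0.671
Converged at ψ₂ = 0.671.
  THF: x = 0.419, y = 0.884
  p-xylene: x = 0.581, y = 0.116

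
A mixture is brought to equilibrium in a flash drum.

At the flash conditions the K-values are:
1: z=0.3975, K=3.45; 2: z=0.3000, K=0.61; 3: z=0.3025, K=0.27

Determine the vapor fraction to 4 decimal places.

ψ = 0.4422

Let ψ = V/F and solve Σ zᵢ(Kᵢ−1)/(1+ψ(Kᵢ−1)) = 0.
Check two-phase: ΣzᵢKᵢ = 1.6361 > 1 and Σzᵢ/Kᵢ = 1.7274 > 1, so g(0) = 0.6361 > 0 and g(1) = -0.7274 < 0.
Newton iteration, ψ⁰ = 0.5:
  ψ = 0.5000: g = -0.05540, g' = -0.9522 → ψ = 0.4418
  ψ = 0.4418: g = 0.00035, g' = -0.9680 → ψ = 0.4422
Converged at ψ = 0.4422.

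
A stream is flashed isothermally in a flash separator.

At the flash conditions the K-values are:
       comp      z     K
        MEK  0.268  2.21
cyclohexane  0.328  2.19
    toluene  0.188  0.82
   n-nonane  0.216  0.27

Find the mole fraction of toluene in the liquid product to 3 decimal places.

x_toluene = 0.217

Material balance + equilibrium reduce to Σ zᵢ(Kᵢ−1)/(1+ψ(Kᵢ−1)) = 0.
Check two-phase: ΣzᵢKᵢ = 1.523 > 1 and Σzᵢ/Kᵢ = 1.300 > 1, so g(0) = 0.523 > 0 and g(1) = -0.300 < 0.
Newton iteration, ψ⁰ = 0.5:
  ψ = 0.500: g = 0.1613, g' = -0.628 → ψ = 0.757
  ψ = 0.757: g = -0.0169, g' = -0.819 → ψ = 0.736
Converged at ψ = 0.736.
Compositions from xᵢ = zᵢ/(1+ψ(Kᵢ−1)), yᵢ = Kᵢxᵢ:
  MEK: x = 0.142, y = 0.313
  cyclohexane: x = 0.175, y = 0.383
  toluene: x = 0.217, y = 0.178
  n-nonane: x = 0.467, y = 0.126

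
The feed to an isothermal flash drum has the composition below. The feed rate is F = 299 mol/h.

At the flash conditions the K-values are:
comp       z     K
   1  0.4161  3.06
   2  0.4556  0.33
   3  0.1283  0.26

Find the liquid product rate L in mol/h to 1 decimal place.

L = 202.3 mol/h

Let ψ = V/F and solve Σ zᵢ(Kᵢ−1)/(1+ψ(Kᵢ−1)) = 0.
Feasibility: ΣzᵢKᵢ = 1.4570, Σzᵢ/Kᵢ = 2.0100 — both > 1, two phases present.
Newton–Raphson from ψ = 0.5:
  ψ = 0.5000: g = -0.18748, g' = -1.0680 → ψ = 0.3245
  ψ = 0.3245: g = -0.00121, g' = -1.0900 → ψ = 0.3233
Converged at ψ = 0.3233.
Then V = ψ·F = 0.3233·299 = 96.7 mol/h and L = F − V = 202.3 mol/h.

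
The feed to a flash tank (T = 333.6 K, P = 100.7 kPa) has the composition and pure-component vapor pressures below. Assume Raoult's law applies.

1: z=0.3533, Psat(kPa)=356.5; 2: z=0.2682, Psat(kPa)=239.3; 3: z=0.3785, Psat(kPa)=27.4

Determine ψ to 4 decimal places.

ψ = 0.6587

Raoult's law: Kᵢ = Pᵢˢᵃᵗ/P = Pᵢˢᵃᵗ/100.7.
  K_1 = 356.5/100.7 = 3.540218, K_2 = 239.3/100.7 = 2.376365, K_3 = 27.4/100.7 = 0.272095
Rachford–Rice: g(ψ) = Σ zᵢ(Kᵢ−1)/(1+ψ(Kᵢ−1)) = 0.
Feasibility: ΣzᵢKᵢ = 1.9911, Σzᵢ/Kᵢ = 1.6037 — both > 1, two phases present.
Newton iteration, ψ⁰ = 0.39:
  ψ = 0.3900: g = 0.30630, g' = -1.1815 → ψ = 0.6493
  ψ = 0.6493: g = 0.01131, g' = -1.1875 → ψ = 0.6588
  ψ = 0.6588: g = -0.00005, g' = -1.1990 → ψ = 0.6587
Converged at ψ = 0.6587.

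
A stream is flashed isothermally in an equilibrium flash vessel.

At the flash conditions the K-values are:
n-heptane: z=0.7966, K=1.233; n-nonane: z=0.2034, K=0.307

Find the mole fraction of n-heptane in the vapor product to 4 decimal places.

y_n-heptane = 0.9228

Rachford–Rice: g(V/F) = Σ zᵢ(Kᵢ−1)/(1+V/F(Kᵢ−1)) = 0.
Feasibility: ΣzᵢKᵢ = 1.0447, Σzᵢ/Kᵢ = 1.3086 — both > 1, two phases present.
Newton–Raphson from V/F = 0.43:
  V/F = 0.4300: g = -0.03208, g' = -0.2339 → V/F = 0.2929
  V/F = 0.2929: g = -0.00309, g' = -0.1917 → V/F = 0.2767
  V/F = 0.2767: g = -0.00003, g' = -0.1877 → V/F = 0.2765
Converged at V/F = 0.2765.
Compositions from xᵢ = zᵢ/(1+V/F(Kᵢ−1)), yᵢ = Kᵢxᵢ:
  n-heptane: x = 0.7484, y = 0.9228
  n-nonane: x = 0.2516, y = 0.0772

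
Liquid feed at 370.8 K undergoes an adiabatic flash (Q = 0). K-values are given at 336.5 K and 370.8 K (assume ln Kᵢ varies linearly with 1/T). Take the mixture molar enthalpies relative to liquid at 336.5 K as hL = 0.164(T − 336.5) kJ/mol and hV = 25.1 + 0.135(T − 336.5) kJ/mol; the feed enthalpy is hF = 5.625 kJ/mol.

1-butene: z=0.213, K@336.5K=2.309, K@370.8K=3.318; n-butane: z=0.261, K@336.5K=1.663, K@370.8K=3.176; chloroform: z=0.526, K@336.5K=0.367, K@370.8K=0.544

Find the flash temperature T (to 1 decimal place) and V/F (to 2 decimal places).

T = 337.8 K, V/F = 0.22

Adiabatic flash: solve Rachford–Rice at each trial T, then check hF = ψ·hV(T) + (1−ψ)·hL(T).
  T = 336.5 K: K = (2.309, 1.663, 0.367), RR gives ψ = 0.187, H_out = 4.706 kJ/mol
  T = 370.8 K: K = (3.318, 3.176, 0.544), RR gives ψ = 0.804, H_out = 25.017 kJ/mol
  T = 353.6 K: K = (2.791, 2.332, 0.451), RR gives ψ = 0.518, H_out = 15.547 kJ/mol
  T = 345.1 K: K = (2.546, 1.980, 0.408), RR gives ψ = 0.368, H_out = 10.545 kJ/mol
  T = 340.8 K: K = (2.426, 1.816, 0.387), RR gives ψ = 0.282, H_out = 7.756 kJ/mol
  T = 338.6 K: K = (2.366, 1.737, 0.377), RR gives ψ = 0.235, H_out = 6.233 kJ/mol
Linear interpolation between T = 336.5 (H_out = 4.706) and T = 338.6 (H_out = 6.233) on hF = 5.625 gives T ≈ 337.8 K, at which ψ = 0.22.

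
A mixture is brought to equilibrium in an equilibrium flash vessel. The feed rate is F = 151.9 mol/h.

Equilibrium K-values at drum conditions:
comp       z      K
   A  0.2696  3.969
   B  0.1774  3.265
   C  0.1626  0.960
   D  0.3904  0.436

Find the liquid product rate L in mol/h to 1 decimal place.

L = 36.2 mol/h

Material balance + equilibrium reduce to Σ zᵢ(Kᵢ−1)/(1+ψ(Kᵢ−1)) = 0.
Check two-phase: ΣzᵢKᵢ = 1.9756 > 1 and Σzᵢ/Kᵢ = 1.1870 > 1, so g(0) = 0.9756 > 0 and g(1) = -0.1870 < 0.
Newton–Raphson from ψ = 0.5:
  ψ = 0.5000: g = 0.19730, g' = -0.8263 → ψ = 0.7388
  ψ = 0.7388: g = 0.01680, g' = -0.7256 → ψ = 0.7619
Converged at ψ = 0.7619.
Then V = ψ·F = 0.7619·151.9 = 115.7 mol/h and L = F − V = 36.2 mol/h.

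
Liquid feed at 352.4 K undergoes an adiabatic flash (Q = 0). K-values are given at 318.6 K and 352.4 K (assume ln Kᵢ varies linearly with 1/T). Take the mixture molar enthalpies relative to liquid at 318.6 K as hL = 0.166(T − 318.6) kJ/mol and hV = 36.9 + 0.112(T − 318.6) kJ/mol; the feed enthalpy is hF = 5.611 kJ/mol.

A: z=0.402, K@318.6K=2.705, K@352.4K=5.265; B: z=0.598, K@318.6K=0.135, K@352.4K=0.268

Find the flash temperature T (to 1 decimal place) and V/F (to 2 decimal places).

T = 320.8 K, V/F = 0.14

Adiabatic flash: solve Rachford–Rice at each trial T, then check hF = ψ·hV(T) + (1−ψ)·hL(T).
  T = 318.6 K: K = (2.705, 0.135), RR gives ψ = 0.114, H_out = 4.207 kJ/mol
  T = 352.4 K: K = (5.265, 0.268), RR gives ψ = 0.409, H_out = 19.955 kJ/mol
  T = 335.5 K: K = (3.838, 0.194), RR gives ψ = 0.288, H_out = 13.160 kJ/mol
  T = 327.1 K: K = (3.240, 0.163), RR gives ψ = 0.213, H_out = 9.175 kJ/mol
  T = 322.9 K: K = (2.967, 0.148), RR gives ψ = 0.168, H_out = 6.877 kJ/mol
  T = 320.8 K: K = (2.837, 0.142), RR gives ψ = 0.143, H_out = 5.620 kJ/mol
Linear interpolation between T = 318.6 (H_out = 4.207) and T = 320.8 (H_out = 5.620) on hF = 5.611 gives T ≈ 320.8 K, at which ψ = 0.14.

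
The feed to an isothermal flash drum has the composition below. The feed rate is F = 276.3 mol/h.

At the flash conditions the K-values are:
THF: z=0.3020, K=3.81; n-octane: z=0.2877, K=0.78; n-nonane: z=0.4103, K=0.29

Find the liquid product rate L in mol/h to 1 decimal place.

L = 187.4 mol/h

Newton iteration, ψ⁰ = 0.69:
  ψ = 0.6900: g = -0.35696, g' = -1.0903 → ψ = 0.3626
  ψ = 0.3626: g = -0.04077, g' = -0.9766 → ψ = 0.3209
  ψ = 0.3209: g = 0.00090, g' = -1.0224 → ψ = 0.3217
Converged at ψ = 0.3217.
Then V = ψ·F = 0.3217·276.3 = 88.9 mol/h and L = F − V = 187.4 mol/h.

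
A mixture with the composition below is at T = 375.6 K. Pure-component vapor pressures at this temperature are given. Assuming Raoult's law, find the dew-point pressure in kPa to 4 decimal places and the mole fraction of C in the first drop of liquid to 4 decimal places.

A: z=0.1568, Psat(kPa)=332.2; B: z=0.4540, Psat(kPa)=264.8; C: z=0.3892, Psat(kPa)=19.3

At the dew point ψ → 1, so Σzᵢ/Kᵢ = 1 with Kᵢ = Pᵢˢᵃᵗ/P ⇒ 1/P = Σzᵢ/Pᵢˢᵃᵗ.
1/P = 0.1568/332.2 + 0.4540/264.8 + 0.3892/19.3 = 0.0223523 ⇒ P = 44.7381 kPa
xᵢ = zᵢP/Pᵢˢᵃᵗ ⇒ x_C = 0.3892·44.7381/19.3 = 0.9022

Pdew = 44.7381 kPa, x_C = 0.9022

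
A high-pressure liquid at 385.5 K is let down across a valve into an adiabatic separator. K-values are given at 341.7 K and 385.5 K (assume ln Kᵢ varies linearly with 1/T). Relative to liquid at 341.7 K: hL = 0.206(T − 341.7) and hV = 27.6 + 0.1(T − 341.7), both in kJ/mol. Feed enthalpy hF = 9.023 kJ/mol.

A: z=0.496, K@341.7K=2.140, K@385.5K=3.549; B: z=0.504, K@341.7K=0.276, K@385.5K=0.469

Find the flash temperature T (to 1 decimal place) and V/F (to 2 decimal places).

Adiabatic flash: solve Rachford–Rice at each trial T, then check hF = ψ·hV(T) + (1−ψ)·hL(T).
  T = 341.7 K: K = (2.140, 0.276), RR gives ψ = 0.243, H_out = 6.706 kJ/mol
  T = 385.5 K: K = (3.549, 0.469), RR gives ψ = 0.736, H_out = 25.928 kJ/mol
  T = 363.6 K: K = (2.798, 0.366), RR gives ψ = 0.502, H_out = 17.189 kJ/mol
  T = 352.6 K: K = (2.456, 0.319), RR gives ψ = 0.382, H_out = 12.346 kJ/mol
  T = 347.1 K: K = (2.293, 0.297), RR gives ψ = 0.316, H_out = 9.645 kJ/mol
  T = 344.4 K: K = (2.216, 0.286), RR gives ψ = 0.280, H_out = 8.217 kJ/mol
  T = 345.8 K: K = (2.256, 0.292), RR gives ψ = 0.299, H_out = 8.967 kJ/mol
Linear interpolation between T = 345.8 (H_out = 8.967) and T = 347.1 (H_out = 9.645) on hF = 9.023 gives T ≈ 345.9 K, at which ψ = 0.30.

T = 345.9 K, V/F = 0.30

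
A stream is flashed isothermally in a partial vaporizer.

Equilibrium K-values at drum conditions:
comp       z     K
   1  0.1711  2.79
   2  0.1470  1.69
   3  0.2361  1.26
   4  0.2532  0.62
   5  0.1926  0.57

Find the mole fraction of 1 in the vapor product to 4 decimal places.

Newton–Raphson from V/F = 0.5:
  V/F = 0.5000: g = 0.06707, g' = -0.3174 → V/F = 0.7113
  V/F = 0.7113: g = 0.00340, g' = -0.2915 → V/F = 0.7230
Converged at V/F = 0.7230.
Compositions from xᵢ = zᵢ/(1+V/F(Kᵢ−1)), yᵢ = Kᵢxᵢ:
  1: x = 0.0746, y = 0.2081
  2: x = 0.0981, y = 0.1657
  3: x = 0.1987, y = 0.2504
  4: x = 0.3491, y = 0.2165
  5: x = 0.2795, y = 0.1593

y_1 = 0.2081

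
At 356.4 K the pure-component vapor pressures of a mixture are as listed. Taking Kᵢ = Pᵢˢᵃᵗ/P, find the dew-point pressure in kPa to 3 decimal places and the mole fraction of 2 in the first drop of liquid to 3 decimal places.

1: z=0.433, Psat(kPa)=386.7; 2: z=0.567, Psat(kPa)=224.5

Pdew = 274.323 kPa, x_2 = 0.693

At the dew point ψ → 1, so Σzᵢ/Kᵢ = 1 with Kᵢ = Pᵢˢᵃᵗ/P ⇒ 1/P = Σzᵢ/Pᵢˢᵃᵗ.
1/P = 0.433/386.7 + 0.567/224.5 = 0.003645 ⇒ P = 274.323 kPa
xᵢ = zᵢP/Pᵢˢᵃᵗ ⇒ x_2 = 0.567·274.323/224.5 = 0.693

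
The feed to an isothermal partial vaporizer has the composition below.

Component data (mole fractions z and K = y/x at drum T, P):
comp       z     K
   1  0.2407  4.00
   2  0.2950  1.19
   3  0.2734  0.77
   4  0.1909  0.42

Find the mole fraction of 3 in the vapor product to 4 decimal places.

Rachford–Rice: g(V/F) = Σ zᵢ(Kᵢ−1)/(1+V/F(Kᵢ−1)) = 0.
g(0) = ΣzᵢKᵢ − 1 = 0.6045 and g(1) = 1 − Σzᵢ/Kᵢ = -0.1177, so a root lies in (0, 1).
Newton iteration, V/F⁰ = 0.37:
  V/F = 0.3700: g = 0.18489, g' = -0.6173 → V/F = 0.6695
  V/F = 0.6695: g = 0.03439, g' = -0.4396 → V/F = 0.7478
  V/F = 0.7478: g = 0.00025, g' = -0.4355 → V/F = 0.7484
Converged at V/F = 0.7484.
Compositions from xᵢ = zᵢ/(1+V/F(Kᵢ−1)), yᵢ = Kᵢxᵢ:
  1: x = 0.0742, y = 0.2967
  2: x = 0.2583, y = 0.3073
  3: x = 0.3302, y = 0.2543
  4: x = 0.3373, y = 0.1417

y_3 = 0.2543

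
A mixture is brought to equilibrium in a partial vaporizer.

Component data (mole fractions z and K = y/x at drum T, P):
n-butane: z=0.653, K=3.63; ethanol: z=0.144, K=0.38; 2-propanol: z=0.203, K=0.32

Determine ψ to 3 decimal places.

ψ = 0.862

Let ψ = V/F and solve Σ zᵢ(Kᵢ−1)/(1+ψ(Kᵢ−1)) = 0.
Feasibility: ΣzᵢKᵢ = 2.490, Σzᵢ/Kᵢ = 1.193 — both > 1, two phases present.
Newton iteration, ψ⁰ = 0.5:
  ψ = 0.500: g = 0.4033, g' = -1.175 → ψ = 0.843
  ψ = 0.843: g = 0.0229, g' = -1.195 → ψ = 0.863
  ψ = 0.863: g = -0.0003, g' = -1.228 → ψ = 0.862
Converged at ψ = 0.862.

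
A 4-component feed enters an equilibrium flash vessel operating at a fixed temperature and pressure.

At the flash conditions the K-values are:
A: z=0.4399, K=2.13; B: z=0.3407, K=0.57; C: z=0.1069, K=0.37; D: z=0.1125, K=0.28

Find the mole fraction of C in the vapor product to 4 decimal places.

Material balance + equilibrium reduce to Σ zᵢ(Kᵢ−1)/(1+β(Kᵢ−1)) = 0.
Check two-phase: ΣzᵢKᵢ = 1.2022 > 1 and Σzᵢ/Kᵢ = 1.4949 > 1, so g(0) = 0.2022 > 0 and g(1) = -0.4949 < 0.
Newton iteration, β⁰ = 0.6:
  β = 0.6000: g = -0.15208, g' = -0.6043 → β = 0.3484
  β = 0.3484: g = -0.01003, g' = -0.5499 → β = 0.3301
Converged at β = 0.3301.
Compositions from xᵢ = zᵢ/(1+β(Kᵢ−1)), yᵢ = Kᵢxᵢ:
  A: x = 0.3204, y = 0.6824
  B: x = 0.3971, y = 0.2263
  C: x = 0.1350, y = 0.0499
  D: x = 0.1476, y = 0.0413

y_C = 0.0499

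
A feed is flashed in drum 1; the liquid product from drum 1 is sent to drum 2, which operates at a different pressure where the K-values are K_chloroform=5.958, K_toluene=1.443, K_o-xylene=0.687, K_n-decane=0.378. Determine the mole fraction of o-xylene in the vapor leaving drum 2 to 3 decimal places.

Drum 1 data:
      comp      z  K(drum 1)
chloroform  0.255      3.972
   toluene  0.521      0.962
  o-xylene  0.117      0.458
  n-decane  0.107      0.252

y_o-xylene (drum 2) = 0.154

Drum 1:
Rachford–Rice: g(ψ₁) = Σ zᵢ(Kᵢ−1)/(1+ψ₁(Kᵢ−1)) = 0.
Feasibility: ΣzᵢKᵢ = 1.595, Σzᵢ/Kᵢ = 1.286 — both > 1, two phases present.
Newton iteration, ψ₁⁰ = 0.5:
  ψ₁ = 0.500: g = 0.0698, g' = -0.583 → ψ₁ = 0.620
  ψ₁ = 0.620: g = 0.0017, g' = -0.566 → ψ₁ = 0.623
Converged at ψ₁ = 0.623.
Drum-1 compositions:
  chloroform: x = 0.089, y = 0.355
  toluene: x = 0.534, y = 0.513
  o-xylene: x = 0.177, y = 0.081
  n-decane: x = 0.200, y = 0.050
Drum-2 feed = drum-1 liquid: z₂ = (0.0894, 0.5336, 0.1766, 0.2003).
Drum 2:
Iterate (Newton) starting at ψ₂ = 0.47:
  ψ₂ = 0.470: g = 0.0879, g' = -0.449 → ψ₂ = 0.666
  ψ₂ = 0.666: g = 0.0030, g' = -0.435 → ψ₂ = 0.673
Converged at ψ₂ = 0.673.
  chloroform: x = 0.021, y = 0.123
  toluene: x = 0.411, y = 0.593
  o-xylene: x = 0.224, y = 0.154
  n-decane: x = 0.345, y = 0.130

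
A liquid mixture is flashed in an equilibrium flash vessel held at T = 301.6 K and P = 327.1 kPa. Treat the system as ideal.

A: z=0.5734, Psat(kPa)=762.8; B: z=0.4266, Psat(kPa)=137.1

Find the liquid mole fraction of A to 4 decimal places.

Raoult's law: Kᵢ = Pᵢˢᵃᵗ/P = Pᵢˢᵃᵗ/327.1.
  K_A = 762.8/327.1 = 2.332009, K_B = 137.1/327.1 = 0.419138
Rachford–Rice: g(V/F) = Σ zᵢ(Kᵢ−1)/(1+V/F(Kᵢ−1)) = 0.
Feasibility: ΣzᵢKᵢ = 1.5160, Σzᵢ/Kᵢ = 1.2637 — both > 1, two phases present.
Binary case is linear: z₁(K₁−1)(1+V/F(K₂−1)) + z₂(K₂−1)(1+V/F(K₁−1)) = 0
⇒ V/F = [z₁(K₁−1)+z₂(K₂−1)] / [−(K₁−1)(K₂−1)] = 0.51598/0.77371 = 0.6669
Compositions from xᵢ = zᵢ/(1+V/F(Kᵢ−1)), yᵢ = Kᵢxᵢ:
  A: x = 0.3037, y = 0.7081
  B: x = 0.6963, y = 0.2919

x_A = 0.3037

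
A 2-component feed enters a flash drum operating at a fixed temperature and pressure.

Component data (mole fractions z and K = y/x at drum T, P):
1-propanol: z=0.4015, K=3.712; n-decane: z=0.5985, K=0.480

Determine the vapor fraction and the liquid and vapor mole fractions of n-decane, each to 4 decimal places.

ψ = 0.5514, x_n-decane = 0.8391, y_n-decane = 0.4028

Material balance + equilibrium reduce to Σ zᵢ(Kᵢ−1)/(1+ψ(Kᵢ−1)) = 0.
Feasibility: ΣzᵢKᵢ = 1.7776, Σzᵢ/Kᵢ = 1.3550 — both > 1, two phases present.
Binary case is linear: z₁(K₁−1)(1+ψ(K₂−1)) + z₂(K₂−1)(1+ψ(K₁−1)) = 0
⇒ ψ = [z₁(K₁−1)+z₂(K₂−1)] / [−(K₁−1)(K₂−1)] = 0.77765/1.41024 = 0.5514
Compositions from xᵢ = zᵢ/(1+ψ(Kᵢ−1)), yᵢ = Kᵢxᵢ:
  1-propanol: x = 0.1609, y = 0.5972
  n-decane: x = 0.8391, y = 0.4028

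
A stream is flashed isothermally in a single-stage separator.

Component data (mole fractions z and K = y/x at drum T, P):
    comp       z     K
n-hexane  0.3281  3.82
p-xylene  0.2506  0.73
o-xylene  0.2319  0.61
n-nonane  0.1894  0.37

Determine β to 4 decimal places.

β = 0.5282

Let β = V/F and solve Σ zᵢ(Kᵢ−1)/(1+β(Kᵢ−1)) = 0.
Check two-phase: ΣzᵢKᵢ = 1.6478 > 1 and Σzᵢ/Kᵢ = 1.3212 > 1, so g(0) = 0.6478 > 0 and g(1) = -0.3212 < 0.
Iterate (Newton) starting at β = 0.66:
  β = 0.6600: g = -0.08500, g' = -0.6300 → β = 0.5251
  β = 0.5251: g = 0.00209, g' = -0.6724 → β = 0.5282
Converged at β = 0.5282.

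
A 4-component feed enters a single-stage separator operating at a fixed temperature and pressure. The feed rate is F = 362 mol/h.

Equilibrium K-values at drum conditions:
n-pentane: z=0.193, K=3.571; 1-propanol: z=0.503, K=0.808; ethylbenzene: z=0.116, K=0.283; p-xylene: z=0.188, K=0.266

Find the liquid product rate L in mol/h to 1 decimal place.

L = 303.4 mol/h

Let ψ = V/F and solve Σ zᵢ(Kᵢ−1)/(1+ψ(Kᵢ−1)) = 0.
Check two-phase: ΣzᵢKᵢ = 1.178 > 1 and Σzᵢ/Kᵢ = 1.793 > 1, so g(0) = 0.178 > 0 and g(1) = -0.793 < 0.
Iterate (Newton) starting at ψ = 0.48:
  ψ = 0.480: g = -0.2241, g' = -0.658 → ψ = 0.139
  ψ = 0.139: g = 0.0199, g' = -0.910 → ψ = 0.161
  ψ = 0.161: g = 0.0005, g' = -0.864 → ψ = 0.162
Converged at ψ = 0.162.
Then V = ψ·F = 0.1619·362 = 58.6 mol/h and L = F − V = 303.4 mol/h.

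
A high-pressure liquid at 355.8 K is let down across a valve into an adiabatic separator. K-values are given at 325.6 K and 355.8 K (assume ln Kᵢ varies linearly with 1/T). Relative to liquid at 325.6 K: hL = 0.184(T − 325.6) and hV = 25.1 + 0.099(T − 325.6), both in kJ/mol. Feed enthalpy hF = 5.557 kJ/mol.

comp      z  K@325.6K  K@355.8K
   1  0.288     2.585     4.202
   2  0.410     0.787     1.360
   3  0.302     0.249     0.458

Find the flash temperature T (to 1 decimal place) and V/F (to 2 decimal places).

Adiabatic flash: solve Rachford–Rice at each trial T, then check hF = ψ·hV(T) + (1−ψ)·hL(T).
  T = 325.6 K: K = (2.585, 0.787, 0.249), RR gives ψ = 0.183, H_out = 4.595 kJ/mol
  T = 355.8 K: K = (4.202, 1.360, 0.458), RR gives ψ = 0.951, H_out = 26.991 kJ/mol
  T = 340.7 K: K = (3.331, 1.047, 0.342), RR gives ψ = 0.553, H_out = 15.949 kJ/mol
  T = 333.1 K: K = (2.941, 0.910, 0.293), RR gives ψ = 0.367, H_out = 10.347 kJ/mol
  T = 329.4 K: K = (2.761, 0.848, 0.271), RR gives ψ = 0.277, H_out = 7.550 kJ/mol
  T = 327.5 K: K = (2.672, 0.817, 0.260), RR gives ψ = 0.230, H_out = 6.085 kJ/mol
Linear interpolation between T = 325.6 (H_out = 4.595) and T = 327.5 (H_out = 6.085) on hF = 5.557 gives T ≈ 326.8 K, at which ψ = 0.21.

T = 326.8 K, V/F = 0.21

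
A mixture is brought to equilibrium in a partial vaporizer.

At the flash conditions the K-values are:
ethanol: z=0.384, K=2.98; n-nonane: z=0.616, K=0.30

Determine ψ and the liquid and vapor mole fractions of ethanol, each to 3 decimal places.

Binary case is linear: z₁(K₁−1)(1+ψ(K₂−1)) + z₂(K₂−1)(1+ψ(K₁−1)) = 0
⇒ ψ = [z₁(K₁−1)+z₂(K₂−1)] / [−(K₁−1)(K₂−1)] = 0.3291/1.3860 = 0.237
Compositions from xᵢ = zᵢ/(1+ψ(Kᵢ−1)), yᵢ = Kᵢxᵢ:
  ethanol: x = 0.261, y = 0.778
  n-nonane: x = 0.739, y = 0.222

ψ = 0.237, x_ethanol = 0.261, y_ethanol = 0.778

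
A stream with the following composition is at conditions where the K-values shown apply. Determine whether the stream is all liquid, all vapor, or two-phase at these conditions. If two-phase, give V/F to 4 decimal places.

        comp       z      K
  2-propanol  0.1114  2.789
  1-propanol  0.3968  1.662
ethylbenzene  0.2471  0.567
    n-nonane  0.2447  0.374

two-phase, V/F = 0.3789

ΣzᵢKᵢ = 1.2018; Σzᵢ/Kᵢ = 1.3688.
Both exceed 1, so a two-phase solution exists.
Newton iteration, ψ⁰ = 0.69:
  ψ = 0.6900: g = -0.15273, g' = -0.5447 → ψ = 0.4096
  ψ = 0.4096: g = -0.01441, g' = -0.4683 → ψ = 0.3788
  ψ = 0.3788: g = 0.00001, g' = -0.4689 → ψ = 0.3789
Converged at ψ = 0.3789.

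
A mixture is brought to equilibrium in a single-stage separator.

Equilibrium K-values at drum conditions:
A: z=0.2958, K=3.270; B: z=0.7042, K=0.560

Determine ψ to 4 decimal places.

Let ψ = V/F and solve Σ zᵢ(Kᵢ−1)/(1+ψ(Kᵢ−1)) = 0.
Feasibility: ΣzᵢKᵢ = 1.3616, Σzᵢ/Kᵢ = 1.3480 — both > 1, two phases present.
Newton–Raphson from ψ = 0.53:
  ψ = 0.5300: g = -0.09930, g' = -0.5459 → ψ = 0.3481
  ψ = 0.3481: g = 0.00919, g' = -0.6657 → ψ = 0.3619
  ψ = 0.3619: g = 0.00009, g' = -0.6523 → ψ = 0.3621
Converged at ψ = 0.3621.

ψ = 0.3621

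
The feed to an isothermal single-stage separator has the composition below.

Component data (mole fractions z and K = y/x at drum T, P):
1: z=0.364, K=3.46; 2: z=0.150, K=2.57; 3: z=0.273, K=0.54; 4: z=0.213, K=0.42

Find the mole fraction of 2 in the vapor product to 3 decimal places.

Material balance + equilibrium reduce to Σ zᵢ(Kᵢ−1)/(1+ψ(Kᵢ−1)) = 0.
Feasibility: ΣzᵢKᵢ = 1.882, Σzᵢ/Kᵢ = 1.176 — both > 1, two phases present.
Iterate (Newton) starting at ψ = 0.5:
  ψ = 0.500: g = 0.1964, g' = -0.799 → ψ = 0.746
  ψ = 0.746: g = 0.0154, g' = -0.709 → ψ = 0.768
Converged at ψ = 0.768.
Compositions from xᵢ = zᵢ/(1+ψ(Kᵢ−1)), yᵢ = Kᵢxᵢ:
  1: x = 0.126, y = 0.436
  2: x = 0.068, y = 0.175
  3: x = 0.422, y = 0.228
  4: x = 0.384, y = 0.161

y_2 = 0.175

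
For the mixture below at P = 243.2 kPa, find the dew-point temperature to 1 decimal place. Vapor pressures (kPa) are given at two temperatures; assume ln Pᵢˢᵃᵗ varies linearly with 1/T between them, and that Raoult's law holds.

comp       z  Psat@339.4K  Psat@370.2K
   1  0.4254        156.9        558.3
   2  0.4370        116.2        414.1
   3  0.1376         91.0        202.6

T = 356.2 K

Dew-point temperature: Σzᵢ·P/Pᵢˢᵃᵗ(T) = 1. Interpolate ln Pᵢˢᵃᵗ = aᵢ + bᵢ/T.
  T = 339.4 K: ΣzᵢP/Pᵢˢᵃᵗ = 1.9417
  T = 370.2 K: ΣzᵢP/Pᵢˢᵃᵗ = 0.6071
  T = 354.8 K: ΣzᵢP/Pᵢˢᵃᵗ = 1.0536
  T = 362.5 K: ΣzᵢP/Pᵢˢᵃᵗ = 0.7942
  T = 358.6 K: ΣzᵢP/Pᵢˢᵃᵗ = 0.9148
  T = 356.7 K: ΣzᵢP/Pᵢˢᵃᵗ = 0.9813
Interpolating between 354.8 K and 356.7 K gives T ≈ 356.2 K.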